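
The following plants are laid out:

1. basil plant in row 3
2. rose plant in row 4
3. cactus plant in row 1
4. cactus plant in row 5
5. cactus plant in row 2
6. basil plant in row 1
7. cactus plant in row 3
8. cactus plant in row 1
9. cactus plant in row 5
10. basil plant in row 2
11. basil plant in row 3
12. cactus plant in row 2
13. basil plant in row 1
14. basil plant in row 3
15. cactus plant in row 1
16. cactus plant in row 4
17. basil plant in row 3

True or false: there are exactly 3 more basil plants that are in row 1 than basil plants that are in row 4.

False

|basil plants in row 1| = 2.
|basil plants in row 4| = 0.
The claim requires 2 − 0 (= 2) to equal 3, which does not hold.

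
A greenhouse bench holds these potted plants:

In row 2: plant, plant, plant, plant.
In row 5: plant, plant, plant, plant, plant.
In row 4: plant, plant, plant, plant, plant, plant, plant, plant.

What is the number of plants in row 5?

5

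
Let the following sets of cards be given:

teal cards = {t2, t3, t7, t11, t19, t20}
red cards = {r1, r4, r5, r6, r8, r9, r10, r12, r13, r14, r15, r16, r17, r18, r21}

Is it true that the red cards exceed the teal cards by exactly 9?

There are 15 red cards.
There are 6 teal cards.
The claim requires 15 − 6 (= 9) to equal 9, which holds.

True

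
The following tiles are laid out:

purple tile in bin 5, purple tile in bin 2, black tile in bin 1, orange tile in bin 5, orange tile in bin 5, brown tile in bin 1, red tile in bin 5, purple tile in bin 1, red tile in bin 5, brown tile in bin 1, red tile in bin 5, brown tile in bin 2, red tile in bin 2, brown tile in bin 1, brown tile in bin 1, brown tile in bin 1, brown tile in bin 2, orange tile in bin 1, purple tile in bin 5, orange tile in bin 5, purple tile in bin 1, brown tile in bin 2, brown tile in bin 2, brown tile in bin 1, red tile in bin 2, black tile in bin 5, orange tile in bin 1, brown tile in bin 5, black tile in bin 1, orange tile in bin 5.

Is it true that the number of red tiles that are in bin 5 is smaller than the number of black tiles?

False

There are 3 red tiles in bin 5.
There are 3 black tiles.
The claim requires 3 < 3, which does not hold.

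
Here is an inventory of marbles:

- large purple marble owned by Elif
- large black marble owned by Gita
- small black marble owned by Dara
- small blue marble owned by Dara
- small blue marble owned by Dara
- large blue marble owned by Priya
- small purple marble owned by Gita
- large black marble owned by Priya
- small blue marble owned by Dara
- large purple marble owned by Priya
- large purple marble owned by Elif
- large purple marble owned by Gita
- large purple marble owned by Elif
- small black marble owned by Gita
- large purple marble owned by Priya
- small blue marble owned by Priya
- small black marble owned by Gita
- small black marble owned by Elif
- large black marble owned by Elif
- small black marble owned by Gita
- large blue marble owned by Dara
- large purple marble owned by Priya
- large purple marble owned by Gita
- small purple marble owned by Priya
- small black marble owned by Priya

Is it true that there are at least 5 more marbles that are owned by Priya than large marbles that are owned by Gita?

Count of marbles owned by Priya: 8.
Count of large marbles owned by Gita: 3.
The claim requires 8 − 3 = 5 ≥ 5, which holds.

True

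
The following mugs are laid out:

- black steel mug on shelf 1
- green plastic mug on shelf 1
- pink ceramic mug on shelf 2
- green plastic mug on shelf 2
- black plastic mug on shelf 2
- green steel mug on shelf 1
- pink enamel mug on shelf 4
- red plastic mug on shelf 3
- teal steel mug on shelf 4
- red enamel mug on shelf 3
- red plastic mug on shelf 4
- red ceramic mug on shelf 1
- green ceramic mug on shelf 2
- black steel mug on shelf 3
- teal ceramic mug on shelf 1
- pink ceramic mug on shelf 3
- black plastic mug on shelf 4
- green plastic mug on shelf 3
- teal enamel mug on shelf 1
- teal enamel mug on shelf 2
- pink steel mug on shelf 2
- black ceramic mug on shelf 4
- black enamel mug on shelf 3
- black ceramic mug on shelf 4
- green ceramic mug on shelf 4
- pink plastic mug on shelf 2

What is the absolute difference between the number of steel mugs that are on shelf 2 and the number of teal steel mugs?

0

steel mugs on shelf 2: 1. teal steel mugs: 1.
|1 − 1| = 1 − 1 = 0.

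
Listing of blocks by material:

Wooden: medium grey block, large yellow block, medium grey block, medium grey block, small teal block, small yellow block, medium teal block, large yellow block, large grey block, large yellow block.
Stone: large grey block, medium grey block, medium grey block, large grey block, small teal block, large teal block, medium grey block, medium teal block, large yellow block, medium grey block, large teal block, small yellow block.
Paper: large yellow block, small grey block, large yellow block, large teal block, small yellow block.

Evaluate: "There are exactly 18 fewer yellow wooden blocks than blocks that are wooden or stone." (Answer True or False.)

yellow wooden blocks: 4.
blocks that are wooden or stone: 22.
The claim requires 22 − 4 (= 18) to equal 18, which holds.

True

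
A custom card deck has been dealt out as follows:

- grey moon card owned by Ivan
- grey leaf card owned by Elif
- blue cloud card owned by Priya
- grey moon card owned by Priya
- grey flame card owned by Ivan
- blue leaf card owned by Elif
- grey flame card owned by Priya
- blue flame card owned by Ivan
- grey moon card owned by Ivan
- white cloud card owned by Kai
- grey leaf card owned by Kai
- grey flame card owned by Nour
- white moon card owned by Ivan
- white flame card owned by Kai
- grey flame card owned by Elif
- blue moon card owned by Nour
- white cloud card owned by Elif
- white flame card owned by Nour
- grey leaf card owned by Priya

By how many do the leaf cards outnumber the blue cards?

leaf cards: 4.
blue cards: 4.
4 − 4 = 0.

0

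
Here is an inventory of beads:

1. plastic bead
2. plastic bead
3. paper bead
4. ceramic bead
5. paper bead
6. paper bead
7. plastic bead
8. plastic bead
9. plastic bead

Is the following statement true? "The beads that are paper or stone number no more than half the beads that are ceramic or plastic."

|beads that are paper or stone| = 3.
|beads that are ceramic or plastic| = 6.
The claim requires 2 × 3 = 6 ≤ 6, which holds.

True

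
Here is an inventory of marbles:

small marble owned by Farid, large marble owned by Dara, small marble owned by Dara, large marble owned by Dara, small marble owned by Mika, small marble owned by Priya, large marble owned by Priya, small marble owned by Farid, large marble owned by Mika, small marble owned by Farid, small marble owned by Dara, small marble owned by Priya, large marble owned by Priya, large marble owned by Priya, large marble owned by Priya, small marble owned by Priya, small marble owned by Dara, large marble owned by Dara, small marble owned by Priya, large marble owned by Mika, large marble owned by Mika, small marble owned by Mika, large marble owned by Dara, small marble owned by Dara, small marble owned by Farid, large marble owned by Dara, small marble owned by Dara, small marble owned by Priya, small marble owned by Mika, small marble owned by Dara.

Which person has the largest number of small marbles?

Dara

Counts by owner (restricted to small marbles): Dara→6, Priya→5, Farid→4, Mika→3.
The maximum is 6, held uniquely by Dara.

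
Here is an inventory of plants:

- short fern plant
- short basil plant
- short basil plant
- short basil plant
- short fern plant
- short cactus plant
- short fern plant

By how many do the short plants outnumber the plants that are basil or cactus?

3

short plants: 7.
plants that are basil or cactus: 4.
7 − 4 = 3.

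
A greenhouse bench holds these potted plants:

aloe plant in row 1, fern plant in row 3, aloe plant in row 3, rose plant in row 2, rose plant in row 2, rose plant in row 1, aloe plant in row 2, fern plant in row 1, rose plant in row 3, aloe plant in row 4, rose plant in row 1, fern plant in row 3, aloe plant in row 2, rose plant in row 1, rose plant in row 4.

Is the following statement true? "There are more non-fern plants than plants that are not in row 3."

True

|non-fern plants| = 12.
|plants that are not in row 3| = 11.
The claim requires 12 > 11, which holds.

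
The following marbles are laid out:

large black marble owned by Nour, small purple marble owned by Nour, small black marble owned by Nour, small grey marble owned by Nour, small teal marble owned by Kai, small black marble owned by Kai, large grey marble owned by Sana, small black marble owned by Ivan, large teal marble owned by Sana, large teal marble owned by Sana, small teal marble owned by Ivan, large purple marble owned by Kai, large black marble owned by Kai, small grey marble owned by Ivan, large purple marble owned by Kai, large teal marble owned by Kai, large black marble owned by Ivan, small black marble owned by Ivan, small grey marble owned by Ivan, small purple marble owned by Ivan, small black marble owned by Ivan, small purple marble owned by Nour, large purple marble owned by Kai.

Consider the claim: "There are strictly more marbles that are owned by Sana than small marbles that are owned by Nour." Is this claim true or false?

Count of marbles owned by Sana: 3.
Count of small marbles owned by Nour: 4.
The claim requires 3 > 4, which does not hold.

False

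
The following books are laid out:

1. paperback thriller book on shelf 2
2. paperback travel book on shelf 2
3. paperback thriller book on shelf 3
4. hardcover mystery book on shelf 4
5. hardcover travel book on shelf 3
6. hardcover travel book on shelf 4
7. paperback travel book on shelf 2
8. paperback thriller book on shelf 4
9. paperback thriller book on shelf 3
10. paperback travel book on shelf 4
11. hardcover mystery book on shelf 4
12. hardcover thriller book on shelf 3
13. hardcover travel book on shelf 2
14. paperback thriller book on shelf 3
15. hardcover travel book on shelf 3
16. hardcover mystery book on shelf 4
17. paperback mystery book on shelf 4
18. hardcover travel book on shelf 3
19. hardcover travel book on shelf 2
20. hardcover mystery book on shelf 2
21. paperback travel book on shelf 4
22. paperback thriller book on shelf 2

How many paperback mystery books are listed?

1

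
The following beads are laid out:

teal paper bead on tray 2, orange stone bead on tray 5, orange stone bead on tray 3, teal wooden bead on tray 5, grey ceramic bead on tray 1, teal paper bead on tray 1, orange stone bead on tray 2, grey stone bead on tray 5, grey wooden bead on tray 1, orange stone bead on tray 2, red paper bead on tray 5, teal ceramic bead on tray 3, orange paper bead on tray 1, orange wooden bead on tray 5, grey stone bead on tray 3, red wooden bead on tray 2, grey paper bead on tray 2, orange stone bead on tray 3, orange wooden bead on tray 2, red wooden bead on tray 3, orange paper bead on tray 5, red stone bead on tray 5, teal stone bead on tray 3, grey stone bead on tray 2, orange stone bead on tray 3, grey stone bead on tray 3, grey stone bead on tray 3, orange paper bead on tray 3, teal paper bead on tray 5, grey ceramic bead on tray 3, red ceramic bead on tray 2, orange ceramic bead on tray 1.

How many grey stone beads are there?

5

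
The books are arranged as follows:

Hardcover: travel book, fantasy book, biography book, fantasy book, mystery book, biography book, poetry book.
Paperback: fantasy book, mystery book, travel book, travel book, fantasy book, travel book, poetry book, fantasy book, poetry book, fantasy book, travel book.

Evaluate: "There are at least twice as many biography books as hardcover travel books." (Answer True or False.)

True

biography books: 2.
hardcover travel books: 1.
The claim requires 2 ≥ 2 × 1 = 2, which holds.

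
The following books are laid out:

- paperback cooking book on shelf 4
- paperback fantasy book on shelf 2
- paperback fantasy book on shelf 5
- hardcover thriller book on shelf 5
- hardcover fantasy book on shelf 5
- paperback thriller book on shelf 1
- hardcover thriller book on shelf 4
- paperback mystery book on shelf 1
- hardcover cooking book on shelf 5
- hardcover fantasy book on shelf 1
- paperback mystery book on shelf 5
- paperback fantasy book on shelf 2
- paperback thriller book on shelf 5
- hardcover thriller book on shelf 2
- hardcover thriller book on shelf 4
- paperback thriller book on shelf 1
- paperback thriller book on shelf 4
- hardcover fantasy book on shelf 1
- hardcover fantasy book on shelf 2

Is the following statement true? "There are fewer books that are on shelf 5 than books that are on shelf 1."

There are 6 books on shelf 5.
There are 5 books on shelf 1.
The claim requires 6 < 5, which does not hold.

False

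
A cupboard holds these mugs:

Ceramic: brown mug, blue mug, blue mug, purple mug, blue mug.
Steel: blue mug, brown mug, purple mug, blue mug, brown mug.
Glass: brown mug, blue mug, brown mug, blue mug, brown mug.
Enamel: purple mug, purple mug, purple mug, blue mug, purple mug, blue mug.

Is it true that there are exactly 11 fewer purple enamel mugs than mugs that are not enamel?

purple enamel mugs: 4.
mugs that are not enamel: 15.
The claim requires 15 − 4 (= 11) to equal 11, which holds.

True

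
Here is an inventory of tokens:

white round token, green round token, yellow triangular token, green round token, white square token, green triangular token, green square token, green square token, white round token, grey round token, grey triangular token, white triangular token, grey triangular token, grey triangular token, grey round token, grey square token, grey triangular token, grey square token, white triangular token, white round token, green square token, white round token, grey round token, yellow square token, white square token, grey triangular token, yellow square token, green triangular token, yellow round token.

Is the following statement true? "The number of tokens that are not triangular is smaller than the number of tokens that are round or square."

False

There are 19 tokens that are not triangular.
There are 19 tokens that are round or square.
The claim requires 19 < 19, which does not hold.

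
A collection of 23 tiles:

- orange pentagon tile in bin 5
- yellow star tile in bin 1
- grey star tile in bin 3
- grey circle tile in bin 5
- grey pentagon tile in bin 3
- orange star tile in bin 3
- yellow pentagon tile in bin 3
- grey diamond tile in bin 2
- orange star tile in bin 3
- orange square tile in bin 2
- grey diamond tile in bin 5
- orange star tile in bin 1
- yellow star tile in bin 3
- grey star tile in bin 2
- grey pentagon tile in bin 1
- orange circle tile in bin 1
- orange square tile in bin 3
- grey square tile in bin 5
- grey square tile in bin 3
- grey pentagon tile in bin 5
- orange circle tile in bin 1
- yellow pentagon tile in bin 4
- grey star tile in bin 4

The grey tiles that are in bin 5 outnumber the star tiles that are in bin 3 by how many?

grey tiles in bin 5: 4.
star tiles in bin 3: 4.
4 − 4 = 0.

0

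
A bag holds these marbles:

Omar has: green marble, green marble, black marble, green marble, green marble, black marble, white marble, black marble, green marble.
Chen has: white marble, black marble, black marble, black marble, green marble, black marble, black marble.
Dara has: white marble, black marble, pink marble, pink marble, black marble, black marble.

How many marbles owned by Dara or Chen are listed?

13

Chen: 7; Dara: 6; together 7 + 6 = 13.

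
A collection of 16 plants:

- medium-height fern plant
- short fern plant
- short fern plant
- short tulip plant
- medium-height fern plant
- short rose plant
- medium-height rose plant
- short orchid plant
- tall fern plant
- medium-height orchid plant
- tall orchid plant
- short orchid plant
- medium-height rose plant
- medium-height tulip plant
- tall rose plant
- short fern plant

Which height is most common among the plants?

short

Counts by height: short 7, medium-height 6, tall 3.
The maximum is 7, held uniquely by short.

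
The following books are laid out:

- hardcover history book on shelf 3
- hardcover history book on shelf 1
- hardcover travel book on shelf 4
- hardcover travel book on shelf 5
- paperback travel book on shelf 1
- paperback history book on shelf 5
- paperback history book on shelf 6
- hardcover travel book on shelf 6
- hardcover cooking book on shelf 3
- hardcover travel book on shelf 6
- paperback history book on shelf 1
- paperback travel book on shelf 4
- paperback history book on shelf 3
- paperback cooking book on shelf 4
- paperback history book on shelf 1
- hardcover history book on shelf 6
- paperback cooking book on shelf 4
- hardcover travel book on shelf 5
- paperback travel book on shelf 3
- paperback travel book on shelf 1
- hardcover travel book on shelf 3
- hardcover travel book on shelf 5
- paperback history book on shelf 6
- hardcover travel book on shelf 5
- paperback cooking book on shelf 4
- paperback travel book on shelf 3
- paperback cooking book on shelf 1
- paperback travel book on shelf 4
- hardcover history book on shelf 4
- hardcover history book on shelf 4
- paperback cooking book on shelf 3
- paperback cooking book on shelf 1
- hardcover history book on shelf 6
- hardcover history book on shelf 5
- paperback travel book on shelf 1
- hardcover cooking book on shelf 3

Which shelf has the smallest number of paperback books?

Counts by shelf (restricted to paperback books): shelf 1→7, shelf 4→5, shelf 3→4, shelf 6→2, shelf 5→1.
The minimum is 1, held uniquely by shelf 5.

shelf 5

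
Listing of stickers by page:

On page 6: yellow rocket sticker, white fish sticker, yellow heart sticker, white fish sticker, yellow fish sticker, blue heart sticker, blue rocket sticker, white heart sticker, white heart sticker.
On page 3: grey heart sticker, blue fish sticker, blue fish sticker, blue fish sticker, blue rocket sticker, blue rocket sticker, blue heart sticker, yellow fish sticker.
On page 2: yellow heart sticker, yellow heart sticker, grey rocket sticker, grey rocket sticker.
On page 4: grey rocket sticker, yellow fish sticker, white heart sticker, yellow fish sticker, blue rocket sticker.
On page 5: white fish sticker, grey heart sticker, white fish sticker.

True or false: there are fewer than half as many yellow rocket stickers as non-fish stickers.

|yellow rocket stickers| = 1.
|non-fish stickers| = 18.
The claim requires 2 × 1 = 2 < 18, which holds.

True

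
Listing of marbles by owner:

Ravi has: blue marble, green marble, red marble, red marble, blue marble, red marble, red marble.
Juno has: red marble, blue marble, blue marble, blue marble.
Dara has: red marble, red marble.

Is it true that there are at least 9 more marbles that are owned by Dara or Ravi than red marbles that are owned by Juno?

False

Count of marbles owned by Dara or Ravi: 9.
Count of red marbles owned by Juno: 1.
The claim requires 9 − 1 = 8 ≥ 9, which does not hold.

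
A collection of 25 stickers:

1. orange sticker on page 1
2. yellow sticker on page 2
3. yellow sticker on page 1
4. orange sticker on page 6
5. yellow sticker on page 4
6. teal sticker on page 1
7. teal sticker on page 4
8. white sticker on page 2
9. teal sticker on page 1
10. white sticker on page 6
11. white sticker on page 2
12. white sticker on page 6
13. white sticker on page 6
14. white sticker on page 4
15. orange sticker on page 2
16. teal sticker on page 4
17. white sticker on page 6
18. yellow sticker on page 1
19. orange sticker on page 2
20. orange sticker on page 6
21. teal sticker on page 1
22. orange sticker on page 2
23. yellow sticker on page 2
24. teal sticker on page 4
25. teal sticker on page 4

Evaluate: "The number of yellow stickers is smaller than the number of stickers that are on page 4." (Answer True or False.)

True

|yellow stickers| = 5.
|stickers on page 4| = 6.
The claim requires 5 < 6, which holds.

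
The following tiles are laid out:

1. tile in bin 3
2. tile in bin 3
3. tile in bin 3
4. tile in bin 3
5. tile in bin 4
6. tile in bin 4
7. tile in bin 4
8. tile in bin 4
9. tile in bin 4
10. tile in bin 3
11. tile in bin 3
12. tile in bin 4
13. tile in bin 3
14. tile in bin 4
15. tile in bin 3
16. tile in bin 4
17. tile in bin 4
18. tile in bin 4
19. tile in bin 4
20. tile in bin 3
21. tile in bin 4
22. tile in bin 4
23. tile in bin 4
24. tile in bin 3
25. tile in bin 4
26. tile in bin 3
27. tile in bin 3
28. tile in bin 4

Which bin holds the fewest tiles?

Counts by bin: bin 4→16, bin 3→12.
The minimum is 12, held uniquely by bin 3.

bin 3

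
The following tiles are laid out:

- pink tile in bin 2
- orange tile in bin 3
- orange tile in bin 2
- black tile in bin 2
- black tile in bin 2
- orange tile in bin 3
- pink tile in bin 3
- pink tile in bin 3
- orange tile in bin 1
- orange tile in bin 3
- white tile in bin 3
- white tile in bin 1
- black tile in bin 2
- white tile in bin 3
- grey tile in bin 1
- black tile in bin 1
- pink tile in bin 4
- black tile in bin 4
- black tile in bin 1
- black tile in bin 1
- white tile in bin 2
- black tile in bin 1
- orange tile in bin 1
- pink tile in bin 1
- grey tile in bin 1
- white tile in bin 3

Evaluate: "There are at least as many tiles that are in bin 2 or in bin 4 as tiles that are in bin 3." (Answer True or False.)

|tiles in bin 2 or in bin 4| = 8.
|tiles in bin 3| = 8.
The claim requires 8 ≥ 8, which holds.

True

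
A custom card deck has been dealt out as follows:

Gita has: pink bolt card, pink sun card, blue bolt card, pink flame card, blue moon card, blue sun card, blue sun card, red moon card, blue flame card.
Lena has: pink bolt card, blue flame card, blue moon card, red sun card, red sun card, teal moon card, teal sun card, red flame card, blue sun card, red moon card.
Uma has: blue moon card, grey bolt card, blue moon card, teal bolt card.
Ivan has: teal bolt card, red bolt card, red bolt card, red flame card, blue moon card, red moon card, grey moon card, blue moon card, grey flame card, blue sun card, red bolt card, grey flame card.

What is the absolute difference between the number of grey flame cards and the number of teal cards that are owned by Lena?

0

grey flame cards: 2. teal cards owned by Lena: 2.
|2 − 2| = 2 − 2 = 0.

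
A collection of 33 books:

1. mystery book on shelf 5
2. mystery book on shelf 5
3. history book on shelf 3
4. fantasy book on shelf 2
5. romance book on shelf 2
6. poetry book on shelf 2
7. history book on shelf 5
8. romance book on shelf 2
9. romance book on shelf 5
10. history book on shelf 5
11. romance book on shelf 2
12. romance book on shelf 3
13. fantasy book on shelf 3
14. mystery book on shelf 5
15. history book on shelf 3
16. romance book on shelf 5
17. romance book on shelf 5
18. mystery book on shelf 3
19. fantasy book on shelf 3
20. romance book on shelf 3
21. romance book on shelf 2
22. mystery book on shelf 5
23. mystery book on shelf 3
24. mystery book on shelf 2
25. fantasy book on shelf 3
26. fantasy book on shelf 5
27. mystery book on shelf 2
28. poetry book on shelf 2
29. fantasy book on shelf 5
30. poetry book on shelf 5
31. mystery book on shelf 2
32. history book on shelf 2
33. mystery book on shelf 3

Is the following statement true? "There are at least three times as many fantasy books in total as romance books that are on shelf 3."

|fantasy books| = 6.
|romance books on shelf 3| = 2.
The claim requires 6 ≥ 3 × 2 = 6, which holds.

True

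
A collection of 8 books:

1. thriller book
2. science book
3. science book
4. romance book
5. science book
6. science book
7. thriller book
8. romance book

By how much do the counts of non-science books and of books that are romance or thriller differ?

0

non-science books: 4. books that are romance or thriller: 4.
|4 − 4| = 4 − 4 = 0.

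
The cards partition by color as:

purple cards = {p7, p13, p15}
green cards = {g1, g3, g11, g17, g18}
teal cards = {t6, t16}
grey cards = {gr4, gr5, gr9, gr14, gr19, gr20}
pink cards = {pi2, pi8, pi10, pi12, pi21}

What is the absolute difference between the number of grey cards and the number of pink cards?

grey cards: 6. pink cards: 5.
|6 − 5| = 6 − 5 = 1.

1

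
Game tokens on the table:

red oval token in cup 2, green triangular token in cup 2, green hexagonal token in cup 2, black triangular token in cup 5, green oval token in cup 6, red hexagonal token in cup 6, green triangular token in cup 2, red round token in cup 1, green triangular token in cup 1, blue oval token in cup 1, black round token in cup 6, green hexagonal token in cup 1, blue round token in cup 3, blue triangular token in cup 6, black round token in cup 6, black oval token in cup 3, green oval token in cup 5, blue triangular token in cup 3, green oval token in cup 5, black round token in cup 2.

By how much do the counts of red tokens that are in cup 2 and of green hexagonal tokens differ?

red tokens in cup 2: 1. green hexagonal tokens: 2.
|1 − 2| = 2 − 1 = 1.

1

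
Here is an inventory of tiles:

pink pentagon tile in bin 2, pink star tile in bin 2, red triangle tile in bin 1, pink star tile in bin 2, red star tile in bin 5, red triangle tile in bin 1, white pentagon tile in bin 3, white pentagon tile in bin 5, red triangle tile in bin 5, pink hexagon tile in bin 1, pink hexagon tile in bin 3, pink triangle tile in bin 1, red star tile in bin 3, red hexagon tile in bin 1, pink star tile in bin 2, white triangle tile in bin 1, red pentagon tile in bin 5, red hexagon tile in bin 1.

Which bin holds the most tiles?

Counts by bin: bin 1→7, bin 5→4, bin 2→4, bin 3→3.
The maximum is 7, held uniquely by bin 1.

bin 1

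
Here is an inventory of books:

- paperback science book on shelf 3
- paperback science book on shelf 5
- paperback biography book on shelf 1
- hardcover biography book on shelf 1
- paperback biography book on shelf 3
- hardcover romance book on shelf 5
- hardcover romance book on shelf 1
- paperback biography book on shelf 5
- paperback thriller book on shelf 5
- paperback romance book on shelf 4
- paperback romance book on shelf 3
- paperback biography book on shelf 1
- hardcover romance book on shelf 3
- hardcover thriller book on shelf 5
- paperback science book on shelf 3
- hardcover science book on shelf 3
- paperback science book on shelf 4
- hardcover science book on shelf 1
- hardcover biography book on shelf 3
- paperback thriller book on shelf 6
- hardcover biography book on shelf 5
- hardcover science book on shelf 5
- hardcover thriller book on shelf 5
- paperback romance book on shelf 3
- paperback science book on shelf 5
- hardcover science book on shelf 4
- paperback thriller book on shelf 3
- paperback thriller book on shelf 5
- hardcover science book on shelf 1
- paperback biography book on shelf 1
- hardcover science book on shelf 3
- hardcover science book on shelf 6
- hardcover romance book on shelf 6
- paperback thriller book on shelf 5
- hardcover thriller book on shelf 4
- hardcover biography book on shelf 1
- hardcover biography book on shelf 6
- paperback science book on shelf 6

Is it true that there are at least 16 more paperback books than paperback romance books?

True

paperback books: 19.
paperback romance books: 3.
The claim requires 19 − 3 = 16 ≥ 16, which holds.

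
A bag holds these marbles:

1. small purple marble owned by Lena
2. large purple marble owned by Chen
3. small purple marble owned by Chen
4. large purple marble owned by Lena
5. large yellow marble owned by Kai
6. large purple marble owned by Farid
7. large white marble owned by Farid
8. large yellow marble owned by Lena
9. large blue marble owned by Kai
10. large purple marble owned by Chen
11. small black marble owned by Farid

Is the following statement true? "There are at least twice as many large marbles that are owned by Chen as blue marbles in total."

Count of large marbles owned by Chen: 2.
There is 1 blue marble.
The claim requires 2 ≥ 2 × 1 = 2, which holds.

True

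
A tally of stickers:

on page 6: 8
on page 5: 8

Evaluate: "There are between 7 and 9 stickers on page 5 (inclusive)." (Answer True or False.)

True

stickers on page 5: 8.
The claim requires 7 ≤ 8 ≤ 9, which holds.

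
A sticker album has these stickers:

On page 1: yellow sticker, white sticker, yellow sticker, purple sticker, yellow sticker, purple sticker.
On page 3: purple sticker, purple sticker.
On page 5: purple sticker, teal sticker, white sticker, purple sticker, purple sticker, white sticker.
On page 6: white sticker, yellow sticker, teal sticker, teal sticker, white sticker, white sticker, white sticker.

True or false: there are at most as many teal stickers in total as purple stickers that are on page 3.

There are 3 teal stickers.
There are 2 purple stickers on page 3.
The claim requires 3 ≤ 2, which does not hold.

False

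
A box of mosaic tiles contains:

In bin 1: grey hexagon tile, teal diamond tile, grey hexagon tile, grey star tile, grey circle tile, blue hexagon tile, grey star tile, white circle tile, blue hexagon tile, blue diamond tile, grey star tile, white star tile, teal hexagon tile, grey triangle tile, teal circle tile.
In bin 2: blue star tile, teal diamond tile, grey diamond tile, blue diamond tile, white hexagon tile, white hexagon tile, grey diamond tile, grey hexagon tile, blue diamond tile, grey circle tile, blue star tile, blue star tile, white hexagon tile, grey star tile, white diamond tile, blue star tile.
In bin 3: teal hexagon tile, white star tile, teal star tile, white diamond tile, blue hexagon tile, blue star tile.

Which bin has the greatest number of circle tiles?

bin 1

Counts by bin (restricted to circle tiles): bin 1→3, bin 2→1, bin 3→0.
The maximum is 3, held uniquely by bin 1.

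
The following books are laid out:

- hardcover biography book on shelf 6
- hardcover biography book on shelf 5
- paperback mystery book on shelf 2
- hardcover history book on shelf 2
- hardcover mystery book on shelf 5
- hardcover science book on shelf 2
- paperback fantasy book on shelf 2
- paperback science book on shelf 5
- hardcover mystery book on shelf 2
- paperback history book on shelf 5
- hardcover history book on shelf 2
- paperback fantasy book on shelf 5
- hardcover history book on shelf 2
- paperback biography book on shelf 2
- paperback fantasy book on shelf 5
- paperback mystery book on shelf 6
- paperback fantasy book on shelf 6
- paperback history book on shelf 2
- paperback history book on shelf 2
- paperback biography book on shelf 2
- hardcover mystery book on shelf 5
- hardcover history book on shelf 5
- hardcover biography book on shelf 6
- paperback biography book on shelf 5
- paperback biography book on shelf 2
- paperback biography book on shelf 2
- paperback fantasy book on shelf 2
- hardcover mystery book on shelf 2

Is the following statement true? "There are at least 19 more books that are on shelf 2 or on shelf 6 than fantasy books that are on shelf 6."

|books on shelf 2 or on shelf 6| = 19.
|fantasy books on shelf 6| = 1.
The claim requires 19 − 1 = 18 ≥ 19, which does not hold.

False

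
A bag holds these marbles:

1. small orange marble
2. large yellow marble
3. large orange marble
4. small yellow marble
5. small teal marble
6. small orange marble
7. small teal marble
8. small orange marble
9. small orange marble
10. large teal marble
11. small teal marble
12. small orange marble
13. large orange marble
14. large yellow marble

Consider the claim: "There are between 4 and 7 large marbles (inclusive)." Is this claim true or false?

|large marbles| = 5.
The claim requires 4 ≤ 5 ≤ 7, which holds.

True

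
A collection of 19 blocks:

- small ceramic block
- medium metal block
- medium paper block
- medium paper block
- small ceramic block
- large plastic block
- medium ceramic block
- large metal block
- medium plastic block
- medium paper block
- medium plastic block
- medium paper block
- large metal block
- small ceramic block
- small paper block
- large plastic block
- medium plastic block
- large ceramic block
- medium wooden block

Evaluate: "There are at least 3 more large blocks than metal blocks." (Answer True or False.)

False

There are 5 large blocks.
There are 3 metal blocks.
The claim requires 5 − 3 = 2 ≥ 3, which does not hold.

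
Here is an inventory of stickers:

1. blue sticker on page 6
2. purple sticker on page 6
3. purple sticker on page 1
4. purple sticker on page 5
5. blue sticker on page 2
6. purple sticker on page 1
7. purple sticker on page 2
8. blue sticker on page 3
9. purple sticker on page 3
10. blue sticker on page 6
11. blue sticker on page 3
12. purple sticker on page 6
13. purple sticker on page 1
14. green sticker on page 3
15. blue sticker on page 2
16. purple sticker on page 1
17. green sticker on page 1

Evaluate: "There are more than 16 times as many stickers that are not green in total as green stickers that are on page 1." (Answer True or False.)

There are 15 stickers that are not green.
There is 1 green sticker on page 1.
The claim requires 15 > 16 × 1 = 16, which does not hold.

False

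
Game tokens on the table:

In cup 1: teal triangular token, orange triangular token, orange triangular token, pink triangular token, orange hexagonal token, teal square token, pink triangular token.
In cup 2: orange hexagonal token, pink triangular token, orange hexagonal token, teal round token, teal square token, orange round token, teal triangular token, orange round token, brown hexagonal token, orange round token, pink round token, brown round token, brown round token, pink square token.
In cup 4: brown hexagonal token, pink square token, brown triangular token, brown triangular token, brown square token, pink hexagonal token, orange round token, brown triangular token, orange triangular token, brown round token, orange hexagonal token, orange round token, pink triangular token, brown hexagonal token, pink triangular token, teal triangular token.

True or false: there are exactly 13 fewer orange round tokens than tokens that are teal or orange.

True

orange round tokens: 5.
tokens that are teal or orange: 18.
The claim requires 18 − 5 (= 13) to equal 13, which holds.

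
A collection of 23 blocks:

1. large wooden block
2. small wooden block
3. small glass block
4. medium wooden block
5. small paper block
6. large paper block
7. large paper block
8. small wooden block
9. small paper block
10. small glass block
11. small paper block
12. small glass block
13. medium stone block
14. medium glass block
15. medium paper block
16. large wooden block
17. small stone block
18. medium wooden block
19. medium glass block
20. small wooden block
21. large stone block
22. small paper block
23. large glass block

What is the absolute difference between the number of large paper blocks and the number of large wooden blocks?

large paper blocks: 2. large wooden blocks: 2.
|2 − 2| = 2 − 2 = 0.

0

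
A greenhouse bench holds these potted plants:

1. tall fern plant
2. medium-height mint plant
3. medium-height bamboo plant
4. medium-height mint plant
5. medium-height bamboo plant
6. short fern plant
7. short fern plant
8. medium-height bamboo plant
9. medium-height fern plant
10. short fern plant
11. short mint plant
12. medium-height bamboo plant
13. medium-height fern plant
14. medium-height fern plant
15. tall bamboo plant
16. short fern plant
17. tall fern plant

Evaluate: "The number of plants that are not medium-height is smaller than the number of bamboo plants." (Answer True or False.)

plants that are not medium-height: 8.
bamboo plants: 5.
The claim requires 8 < 5, which does not hold.

False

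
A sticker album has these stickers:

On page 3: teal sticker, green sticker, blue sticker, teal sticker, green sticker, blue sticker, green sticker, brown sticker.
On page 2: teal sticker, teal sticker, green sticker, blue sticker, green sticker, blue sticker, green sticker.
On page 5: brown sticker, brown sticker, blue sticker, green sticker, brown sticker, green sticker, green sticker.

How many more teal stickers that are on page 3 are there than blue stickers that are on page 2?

teal stickers on page 3: 2.
blue stickers on page 2: 2.
2 − 2 = 0.

0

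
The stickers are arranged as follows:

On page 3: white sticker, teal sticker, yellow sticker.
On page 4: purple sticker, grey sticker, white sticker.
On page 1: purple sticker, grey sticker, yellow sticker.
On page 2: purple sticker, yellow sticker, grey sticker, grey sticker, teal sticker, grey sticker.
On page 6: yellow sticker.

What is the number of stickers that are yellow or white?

white: 2; yellow: 4; together 2 + 4 = 6.

6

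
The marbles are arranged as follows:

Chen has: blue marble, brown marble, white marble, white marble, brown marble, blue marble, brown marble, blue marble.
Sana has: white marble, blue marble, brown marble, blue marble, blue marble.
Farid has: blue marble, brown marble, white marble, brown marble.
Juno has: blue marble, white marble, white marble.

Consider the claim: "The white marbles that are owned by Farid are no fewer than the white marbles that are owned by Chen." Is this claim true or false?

False

|white marbles owned by Farid| = 1.
|white marbles owned by Chen| = 2.
The claim requires 1 ≥ 2, which does not hold.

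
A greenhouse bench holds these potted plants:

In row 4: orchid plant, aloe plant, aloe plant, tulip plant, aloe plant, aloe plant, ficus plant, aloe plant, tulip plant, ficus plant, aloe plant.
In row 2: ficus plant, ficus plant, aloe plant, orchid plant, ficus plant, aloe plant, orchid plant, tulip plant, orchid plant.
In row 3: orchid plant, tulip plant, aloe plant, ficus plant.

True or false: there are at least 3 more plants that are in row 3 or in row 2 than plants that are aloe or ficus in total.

False

There are 13 plants in row 3 or in row 2.
There are 15 plants that are aloe or ficus.
The claim requires 13 − 15 = -2 ≥ 3, which does not hold.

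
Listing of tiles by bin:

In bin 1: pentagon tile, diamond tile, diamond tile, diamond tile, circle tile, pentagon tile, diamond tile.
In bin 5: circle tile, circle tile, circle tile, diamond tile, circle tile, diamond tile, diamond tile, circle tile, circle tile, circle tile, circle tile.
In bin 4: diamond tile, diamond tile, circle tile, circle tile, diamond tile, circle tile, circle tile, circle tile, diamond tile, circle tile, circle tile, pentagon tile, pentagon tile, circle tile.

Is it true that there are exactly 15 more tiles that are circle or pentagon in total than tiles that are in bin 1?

False

|tiles that are circle or pentagon| = 21.
|tiles in bin 1| = 7.
The claim requires 21 − 7 (= 14) to equal 15, which does not hold.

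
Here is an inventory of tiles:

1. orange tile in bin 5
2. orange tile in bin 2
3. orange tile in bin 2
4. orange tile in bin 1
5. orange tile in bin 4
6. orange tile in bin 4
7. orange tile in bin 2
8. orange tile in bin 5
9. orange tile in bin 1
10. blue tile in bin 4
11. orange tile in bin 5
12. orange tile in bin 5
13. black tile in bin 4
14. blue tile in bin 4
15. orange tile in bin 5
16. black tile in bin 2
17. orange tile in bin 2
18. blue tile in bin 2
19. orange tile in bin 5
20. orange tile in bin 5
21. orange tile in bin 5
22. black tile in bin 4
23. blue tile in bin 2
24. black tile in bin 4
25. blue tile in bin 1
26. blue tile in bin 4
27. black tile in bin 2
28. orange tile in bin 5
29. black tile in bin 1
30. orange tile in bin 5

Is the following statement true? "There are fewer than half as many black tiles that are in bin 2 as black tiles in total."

True

There are 2 black tiles in bin 2.
There are 6 black tiles.
The claim requires 2 × 2 = 4 < 6, which holds.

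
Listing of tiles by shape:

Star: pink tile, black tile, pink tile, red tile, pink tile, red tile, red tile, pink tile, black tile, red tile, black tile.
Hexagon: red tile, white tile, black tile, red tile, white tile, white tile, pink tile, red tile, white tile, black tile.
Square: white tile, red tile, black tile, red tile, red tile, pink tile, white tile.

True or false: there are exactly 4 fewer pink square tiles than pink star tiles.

|pink square tiles| = 1.
|pink star tiles| = 4.
The claim requires 4 − 1 (= 3) to equal 4, which does not hold.

False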